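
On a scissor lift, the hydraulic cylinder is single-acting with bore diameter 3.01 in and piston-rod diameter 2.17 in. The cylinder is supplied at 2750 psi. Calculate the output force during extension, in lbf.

F ≈ 19600 lbf

Cap-side area A_cap = π/4 × (3.01 in)² = 7.116 in^2
F = P × A_cap = 2750 psi × A_cap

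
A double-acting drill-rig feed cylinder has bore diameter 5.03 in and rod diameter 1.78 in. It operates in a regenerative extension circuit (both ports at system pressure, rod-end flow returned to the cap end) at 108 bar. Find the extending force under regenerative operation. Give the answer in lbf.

With equal pressure on both faces, forces on the annular region cancel; the net push is pressure × rod cross-section.
Rod cross-section A_rod = π/4 × (1.78 in)² = 2.488 in^2
F = P × A_rod

F ≈ 3900 lbf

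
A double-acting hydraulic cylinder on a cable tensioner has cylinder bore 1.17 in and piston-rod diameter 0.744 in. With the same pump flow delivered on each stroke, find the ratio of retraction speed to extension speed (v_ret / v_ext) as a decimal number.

Cap-side area A_cap = π/4 × (1.17 in)² = 1.075 in^2
Rod-side annular area A_ann = π/4 × (1.17² − 0.744²) = 0.6404 in^2
For equal Q, v ∝ 1/A, so v_ret/v_ext = A_cap/A_ann.

v_ret/v_ext ≈ 1.68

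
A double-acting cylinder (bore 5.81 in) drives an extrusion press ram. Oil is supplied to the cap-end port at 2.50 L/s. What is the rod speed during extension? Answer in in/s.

Cap-side area A_cap = π/4 × (5.81 in)² = 26.51 in^2
v = Q / A

v ≈ 5.75 in/s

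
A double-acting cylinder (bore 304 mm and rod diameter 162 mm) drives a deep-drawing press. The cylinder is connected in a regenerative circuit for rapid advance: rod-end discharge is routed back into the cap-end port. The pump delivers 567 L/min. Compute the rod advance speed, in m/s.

In regeneration the rod-end outflow joins the pump flow into the cap end, so the net volume the pump must supply per unit advance equals the rod cross-section area.
Rod cross-section A_rod = π/4 × (162 mm)² = 20610 mm^2
v = Q_pump / A_rod

v ≈ 0.458 m/s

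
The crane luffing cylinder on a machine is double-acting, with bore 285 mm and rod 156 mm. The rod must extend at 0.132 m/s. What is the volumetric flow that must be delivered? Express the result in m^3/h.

Cap-side area A_cap = π/4 × (285 mm)² = 63790 mm^2
Q = A × v

Q ≈ 30.3 m^3/h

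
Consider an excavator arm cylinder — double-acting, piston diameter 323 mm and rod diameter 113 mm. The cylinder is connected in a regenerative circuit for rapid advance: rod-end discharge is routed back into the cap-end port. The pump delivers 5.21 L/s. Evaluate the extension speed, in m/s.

In regeneration the rod-end outflow joins the pump flow into the cap end, so the net volume the pump must supply per unit advance equals the rod cross-section area.
Rod cross-section A_rod = π/4 × (113 mm)² = 10030 mm^2
v = Q_pump / A_rod

v ≈ 0.520 m/s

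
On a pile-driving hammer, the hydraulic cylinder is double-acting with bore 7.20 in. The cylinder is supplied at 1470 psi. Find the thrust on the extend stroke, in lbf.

Cap-side area A_cap = π/4 × (7.20 in)² = 40.72 in^2
F = P × A_cap = 1470 psi × A_cap

F ≈ 59900 lbf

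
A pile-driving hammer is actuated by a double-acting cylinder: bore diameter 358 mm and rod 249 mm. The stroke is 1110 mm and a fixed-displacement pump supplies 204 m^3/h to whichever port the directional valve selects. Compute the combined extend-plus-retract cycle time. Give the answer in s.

Cap-side area A_cap = π/4 × (358 mm)² = 1.007e5 mm^2
Rod-side annular area A_ann = π/4 × (358² − 249²) = 51960 mm^2
t_ext = A_cap·L/Q = 1.972 s
t_ret = A_ann·L/Q = 1.018 s
t_cycle = t_ext + t_ret

t ≈ 2.99 s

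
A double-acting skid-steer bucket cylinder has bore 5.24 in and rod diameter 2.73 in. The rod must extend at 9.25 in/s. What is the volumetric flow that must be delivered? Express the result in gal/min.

Q ≈ 51.8 gal/min

Cap-side area A_cap = π/4 × (5.24 in)² = 21.57 in^2
Q = A × v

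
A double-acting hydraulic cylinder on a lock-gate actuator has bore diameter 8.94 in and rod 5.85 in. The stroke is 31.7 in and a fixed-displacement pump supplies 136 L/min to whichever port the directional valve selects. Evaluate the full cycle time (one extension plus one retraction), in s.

Cap-side area A_cap = π/4 × (8.94 in)² = 62.77 in^2
Rod-side annular area A_ann = π/4 × (8.94² − 5.85²) = 35.89 in^2
t_ext = A_cap·L/Q = 14.39 s
t_ret = A_ann·L/Q = 8.226 s
t_cycle = t_ext + t_ret

t ≈ 22.6 s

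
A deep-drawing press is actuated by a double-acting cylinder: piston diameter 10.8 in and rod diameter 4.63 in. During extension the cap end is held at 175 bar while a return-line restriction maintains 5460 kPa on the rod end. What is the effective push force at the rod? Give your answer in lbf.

F ≈ 1.73e5 lbf

Cap-side area A_cap = π/4 × (10.8 in)² = 91.61 in^2
Rod-side annular area A_ann = π/4 × (10.8² − 4.63²) = 74.77 in^2
Net thrust = P_cap·A_cap − P_rod·A_ann = 2.325e5 lbf − 59210 lbf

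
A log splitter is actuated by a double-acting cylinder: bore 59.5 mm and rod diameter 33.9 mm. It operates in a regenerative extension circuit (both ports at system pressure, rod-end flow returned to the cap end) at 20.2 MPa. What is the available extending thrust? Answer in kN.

F ≈ 18.2 kN

With equal pressure on both faces, forces on the annular region cancel; the net push is pressure × rod cross-section.
Rod cross-section A_rod = π/4 × (33.9 mm)² = 902.6 mm^2
F = P × A_rod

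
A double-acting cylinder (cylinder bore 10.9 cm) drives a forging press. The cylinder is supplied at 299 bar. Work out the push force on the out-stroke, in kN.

Cap-side area A_cap = π/4 × (10.9 cm)² = 93.31 cm^2
F = P × A_cap = 299 bar × A_cap

F ≈ 279 kN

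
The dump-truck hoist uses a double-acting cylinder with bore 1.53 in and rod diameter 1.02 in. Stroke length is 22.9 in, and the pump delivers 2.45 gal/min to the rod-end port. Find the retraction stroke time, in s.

t ≈ 2.48 s

Rod-side annular area A_ann = π/4 × (1.53² − 1.02²) = 1.021 in^2
Swept volume V = A × L; t = V / Q = A·L / Q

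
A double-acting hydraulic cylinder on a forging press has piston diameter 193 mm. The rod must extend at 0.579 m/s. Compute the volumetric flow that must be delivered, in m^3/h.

Cap-side area A_cap = π/4 × (193 mm)² = 29260 mm^2
Q = A × v

Q ≈ 61.0 m^3/h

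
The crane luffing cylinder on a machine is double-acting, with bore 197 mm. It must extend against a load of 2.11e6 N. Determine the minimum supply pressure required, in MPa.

P ≈ 69.2 MPa

Cap-side area A_cap = π/4 × (197 mm)² = 30480 mm^2
P = F / A = 2.11e6 N / A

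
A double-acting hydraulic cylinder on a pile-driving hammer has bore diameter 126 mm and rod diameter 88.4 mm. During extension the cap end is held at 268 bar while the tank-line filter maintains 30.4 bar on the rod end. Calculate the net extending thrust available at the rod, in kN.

F ≈ 315 kN

Cap-side area A_cap = π/4 × (126 mm)² = 12470 mm^2
Rod-side annular area A_ann = π/4 × (126² − 88.4²) = 6331 mm^2
Net thrust = P_cap·A_cap − P_rod·A_ann = 334.2 kN − 19.25 kN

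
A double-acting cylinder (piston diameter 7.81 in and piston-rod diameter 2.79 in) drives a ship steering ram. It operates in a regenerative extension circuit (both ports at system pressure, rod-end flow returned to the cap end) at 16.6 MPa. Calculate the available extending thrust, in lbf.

F ≈ 14700 lbf

With equal pressure on both faces, forces on the annular region cancel; the net push is pressure × rod cross-section.
Rod cross-section A_rod = π/4 × (2.79 in)² = 6.114 in^2
F = P × A_rod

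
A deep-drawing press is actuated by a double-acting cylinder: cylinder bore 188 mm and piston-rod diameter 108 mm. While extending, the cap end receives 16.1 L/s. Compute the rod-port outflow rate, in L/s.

Q_out ≈ 10.8 L/s

Cap-side area A_cap = π/4 × (188 mm)² = 27760 mm^2
Rod-side annular area A_ann = π/4 × (188² − 108²) = 18600 mm^2
Piston speed v = Q_in/A_cap; rod-end outflow Q_out = v × A_ann = Q_in × A_ann/A_cap.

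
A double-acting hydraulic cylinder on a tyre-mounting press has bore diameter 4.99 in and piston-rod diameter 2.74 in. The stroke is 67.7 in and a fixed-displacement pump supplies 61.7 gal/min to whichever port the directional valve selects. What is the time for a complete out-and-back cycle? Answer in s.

Cap-side area A_cap = π/4 × (4.99 in)² = 19.56 in^2
Rod-side annular area A_ann = π/4 × (4.99² − 2.74²) = 13.66 in^2
t_ext = A_cap·L/Q = 5.574 s
t_ret = A_ann·L/Q = 3.893 s
t_cycle = t_ext + t_ret

t ≈ 9.47 s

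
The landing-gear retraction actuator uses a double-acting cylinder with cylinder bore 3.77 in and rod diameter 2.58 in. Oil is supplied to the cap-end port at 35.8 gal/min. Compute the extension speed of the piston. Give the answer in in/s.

v ≈ 12.3 in/s

Cap-side area A_cap = π/4 × (3.77 in)² = 11.16 in^2
v = Q / A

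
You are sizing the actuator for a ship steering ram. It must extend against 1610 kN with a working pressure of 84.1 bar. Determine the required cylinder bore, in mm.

Extension force acts on the full piston face: F = P × (π/4)D².
D = √(4F / (πP)) = √(4 × 1610 kN / (π × 84.1 bar))

D ≈ 494 mm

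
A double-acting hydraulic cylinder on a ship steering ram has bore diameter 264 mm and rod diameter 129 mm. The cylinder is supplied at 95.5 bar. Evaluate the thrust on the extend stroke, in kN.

Cap-side area A_cap = π/4 × (264 mm)² = 54740 mm^2
F = P × A_cap = 95.5 bar × A_cap

F ≈ 523 kN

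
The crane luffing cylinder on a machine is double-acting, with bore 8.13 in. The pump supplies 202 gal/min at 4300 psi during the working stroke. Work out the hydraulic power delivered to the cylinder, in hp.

Hydraulic power = P × Q

W ≈ 507 hp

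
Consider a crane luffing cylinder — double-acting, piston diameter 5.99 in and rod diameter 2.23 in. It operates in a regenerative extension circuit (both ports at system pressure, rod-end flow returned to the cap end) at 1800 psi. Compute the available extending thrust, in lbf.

F ≈ 7030 lbf

With equal pressure on both faces, forces on the annular region cancel; the net push is pressure × rod cross-section.
Rod cross-section A_rod = π/4 × (2.23 in)² = 3.906 in^2
F = P × A_rod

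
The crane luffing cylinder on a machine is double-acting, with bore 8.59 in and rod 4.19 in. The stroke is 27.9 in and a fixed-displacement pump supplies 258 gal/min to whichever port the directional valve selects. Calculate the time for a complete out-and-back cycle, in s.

t ≈ 2.87 s

Cap-side area A_cap = π/4 × (8.59 in)² = 57.95 in^2
Rod-side annular area A_ann = π/4 × (8.59² − 4.19²) = 44.16 in^2
t_ext = A_cap·L/Q = 1.628 s
t_ret = A_ann·L/Q = 1.241 s
t_cycle = t_ext + t_ret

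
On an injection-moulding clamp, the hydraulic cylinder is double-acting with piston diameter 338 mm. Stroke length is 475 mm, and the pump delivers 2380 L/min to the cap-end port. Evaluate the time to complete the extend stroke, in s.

t ≈ 1.07 s

Cap-side area A_cap = π/4 × (338 mm)² = 89730 mm^2
Swept volume V = A × L; t = V / Q = A·L / Q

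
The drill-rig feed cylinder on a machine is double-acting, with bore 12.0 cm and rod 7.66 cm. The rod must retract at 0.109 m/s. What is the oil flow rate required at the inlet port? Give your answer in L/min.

Rod-side annular area A_ann = π/4 × (12.0² − 7.66²) = 67.01 cm^2
Q = A × v

Q ≈ 43.8 L/min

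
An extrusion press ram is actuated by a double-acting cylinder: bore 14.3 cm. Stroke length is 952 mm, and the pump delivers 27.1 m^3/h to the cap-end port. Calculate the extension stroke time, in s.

Cap-side area A_cap = π/4 × (14.3 cm)² = 160.6 cm^2
Swept volume V = A × L; t = V / Q = A·L / Q

t ≈ 2.03 s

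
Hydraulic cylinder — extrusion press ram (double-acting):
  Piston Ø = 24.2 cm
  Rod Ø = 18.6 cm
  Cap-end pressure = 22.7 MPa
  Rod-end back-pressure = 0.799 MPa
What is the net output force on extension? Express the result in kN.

Cap-side area A_cap = π/4 × (24.2 cm)² = 460.0 cm^2
Rod-side annular area A_ann = π/4 × (24.2² − 18.6²) = 188.2 cm^2
Net thrust = P_cap·A_cap − P_rod·A_ann = 1044 kN − 15.04 kN

F ≈ 1030 kN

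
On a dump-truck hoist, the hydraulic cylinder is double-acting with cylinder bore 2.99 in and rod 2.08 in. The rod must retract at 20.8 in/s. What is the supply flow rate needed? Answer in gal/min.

Rod-side annular area A_ann = π/4 × (2.99² − 2.08²) = 3.624 in^2
Q = A × v

Q ≈ 19.6 gal/min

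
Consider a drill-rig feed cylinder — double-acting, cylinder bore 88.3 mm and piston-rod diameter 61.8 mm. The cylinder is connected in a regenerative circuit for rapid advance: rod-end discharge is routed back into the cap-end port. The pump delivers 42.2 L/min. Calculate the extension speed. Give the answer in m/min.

v ≈ 14.1 m/min

In regeneration the rod-end outflow joins the pump flow into the cap end, so the net volume the pump must supply per unit advance equals the rod cross-section area.
Rod cross-section A_rod = π/4 × (61.8 mm)² = 3000 mm^2
v = Q_pump / A_rod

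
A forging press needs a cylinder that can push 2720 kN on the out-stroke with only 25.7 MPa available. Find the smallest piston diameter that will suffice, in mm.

D ≈ 367 mm

Extension force acts on the full piston face: F = P × (π/4)D².
D = √(4F / (πP)) = √(4 × 2720 kN / (π × 25.7 MPa))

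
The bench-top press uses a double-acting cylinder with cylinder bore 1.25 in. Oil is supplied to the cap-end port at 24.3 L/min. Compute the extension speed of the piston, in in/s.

v ≈ 20.1 in/s

Cap-side area A_cap = π/4 × (1.25 in)² = 1.227 in^2
v = Q / A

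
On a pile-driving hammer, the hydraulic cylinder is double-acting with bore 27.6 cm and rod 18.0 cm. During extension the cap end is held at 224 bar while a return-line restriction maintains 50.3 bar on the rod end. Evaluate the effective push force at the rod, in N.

F ≈ 1.17e6 N

Cap-side area A_cap = π/4 × (27.6 cm)² = 598.3 cm^2
Rod-side annular area A_ann = π/4 × (27.6² − 18.0²) = 343.8 cm^2
Net thrust = P_cap·A_cap − P_rod·A_ann = 1.340e6 N − 1.729e5 N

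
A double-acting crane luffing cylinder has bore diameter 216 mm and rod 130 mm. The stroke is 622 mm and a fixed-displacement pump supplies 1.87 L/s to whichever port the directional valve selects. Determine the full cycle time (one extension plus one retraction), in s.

t ≈ 20.0 s

Cap-side area A_cap = π/4 × (216 mm)² = 36640 mm^2
Rod-side annular area A_ann = π/4 × (216² − 130²) = 23370 mm^2
t_ext = A_cap·L/Q = 12.19 s
t_ret = A_ann·L/Q = 7.773 s
t_cycle = t_ext + t_ret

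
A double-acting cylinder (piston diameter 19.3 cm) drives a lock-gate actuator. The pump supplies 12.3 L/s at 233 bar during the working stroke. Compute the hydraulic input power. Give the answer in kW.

W ≈ 287 kW

Hydraulic power = P × Q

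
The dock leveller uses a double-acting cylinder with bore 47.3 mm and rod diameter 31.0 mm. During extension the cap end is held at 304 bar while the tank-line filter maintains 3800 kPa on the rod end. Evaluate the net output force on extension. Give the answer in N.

F ≈ 49600 N

Cap-side area A_cap = π/4 × (47.3 mm)² = 1757 mm^2
Rod-side annular area A_ann = π/4 × (47.3² − 31.0²) = 1002 mm^2
Net thrust = P_cap·A_cap − P_rod·A_ann = 53420 N − 3809 N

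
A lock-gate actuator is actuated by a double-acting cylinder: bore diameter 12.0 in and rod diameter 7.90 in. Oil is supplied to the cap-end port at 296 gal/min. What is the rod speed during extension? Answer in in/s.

Cap-side area A_cap = π/4 × (12.0 in)² = 113.1 in^2
v = Q / A

v ≈ 10.1 in/s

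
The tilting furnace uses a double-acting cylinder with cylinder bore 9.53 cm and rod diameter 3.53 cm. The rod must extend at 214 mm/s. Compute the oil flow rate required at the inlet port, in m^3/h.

Q ≈ 5.50 m^3/h

Cap-side area A_cap = π/4 × (9.53 cm)² = 71.33 cm^2
Q = A × v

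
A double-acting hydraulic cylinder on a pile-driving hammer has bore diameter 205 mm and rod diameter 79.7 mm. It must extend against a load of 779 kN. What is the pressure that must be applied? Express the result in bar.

P ≈ 236 bar

Cap-side area A_cap = π/4 × (205 mm)² = 33010 mm^2
P = F / A = 779 kN / A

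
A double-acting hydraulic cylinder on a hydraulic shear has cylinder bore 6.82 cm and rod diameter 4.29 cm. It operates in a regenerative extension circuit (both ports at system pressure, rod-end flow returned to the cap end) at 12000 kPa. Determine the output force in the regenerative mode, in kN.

With equal pressure on both faces, forces on the annular region cancel; the net push is pressure × rod cross-section.
Rod cross-section A_rod = π/4 × (4.29 cm)² = 14.45 cm^2
F = P × A_rod

F ≈ 17.3 kN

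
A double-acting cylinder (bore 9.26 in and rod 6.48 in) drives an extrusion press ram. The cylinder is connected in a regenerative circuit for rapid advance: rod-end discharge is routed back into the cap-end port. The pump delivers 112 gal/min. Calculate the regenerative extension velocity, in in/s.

In regeneration the rod-end outflow joins the pump flow into the cap end, so the net volume the pump must supply per unit advance equals the rod cross-section area.
Rod cross-section A_rod = π/4 × (6.48 in)² = 32.98 in^2
v = Q_pump / A_rod

v ≈ 13.1 in/s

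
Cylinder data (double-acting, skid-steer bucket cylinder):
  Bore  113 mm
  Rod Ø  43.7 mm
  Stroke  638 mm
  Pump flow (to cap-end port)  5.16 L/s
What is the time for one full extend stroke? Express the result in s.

t ≈ 1.24 s

Cap-side area A_cap = π/4 × (113 mm)² = 10030 mm^2
Swept volume V = A × L; t = V / Q = A·L / Q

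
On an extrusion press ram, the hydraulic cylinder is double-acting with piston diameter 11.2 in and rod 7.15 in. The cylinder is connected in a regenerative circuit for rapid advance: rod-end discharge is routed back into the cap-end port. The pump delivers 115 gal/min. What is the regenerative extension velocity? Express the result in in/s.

v ≈ 11.0 in/s

In regeneration the rod-end outflow joins the pump flow into the cap end, so the net volume the pump must supply per unit advance equals the rod cross-section area.
Rod cross-section A_rod = π/4 × (7.15 in)² = 40.15 in^2
v = Q_pump / A_rod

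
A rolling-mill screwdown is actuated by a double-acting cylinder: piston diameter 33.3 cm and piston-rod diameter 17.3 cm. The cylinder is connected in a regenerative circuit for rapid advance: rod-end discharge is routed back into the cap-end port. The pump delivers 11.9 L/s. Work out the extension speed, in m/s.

v ≈ 0.506 m/s

In regeneration the rod-end outflow joins the pump flow into the cap end, so the net volume the pump must supply per unit advance equals the rod cross-section area.
Rod cross-section A_rod = π/4 × (17.3 cm)² = 235.1 cm^2
v = Q_pump / A_rod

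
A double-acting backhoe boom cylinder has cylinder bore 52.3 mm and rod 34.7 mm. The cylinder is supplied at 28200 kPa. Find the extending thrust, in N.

Cap-side area A_cap = π/4 × (52.3 mm)² = 2148 mm^2
F = P × A_cap = 28200 kPa × A_cap

F ≈ 60600 N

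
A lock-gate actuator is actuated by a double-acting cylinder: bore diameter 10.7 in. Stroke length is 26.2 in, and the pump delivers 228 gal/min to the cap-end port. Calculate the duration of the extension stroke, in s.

Cap-side area A_cap = π/4 × (10.7 in)² = 89.92 in^2
Swept volume V = A × L; t = V / Q = A·L / Q

t ≈ 2.68 s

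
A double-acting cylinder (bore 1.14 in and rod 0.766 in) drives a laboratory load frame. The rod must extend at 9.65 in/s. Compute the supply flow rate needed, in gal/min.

Q ≈ 2.56 gal/min

Cap-side area A_cap = π/4 × (1.14 in)² = 1.021 in^2
Q = A × v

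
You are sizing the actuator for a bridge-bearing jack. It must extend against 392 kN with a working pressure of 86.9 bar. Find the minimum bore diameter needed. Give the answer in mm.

D ≈ 240 mm

Extension force acts on the full piston face: F = P × (π/4)D².
D = √(4F / (πP)) = √(4 × 392 kN / (π × 86.9 bar))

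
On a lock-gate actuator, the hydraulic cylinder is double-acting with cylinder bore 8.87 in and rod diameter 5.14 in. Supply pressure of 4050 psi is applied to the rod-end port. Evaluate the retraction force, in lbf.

Rod-side annular area A_ann = π/4 × (8.87² − 5.14²) = 41.04 in^2
On retraction the pressure acts on the annular area (bore minus rod).
F = P × A_ann

F ≈ 1.66e5 lbf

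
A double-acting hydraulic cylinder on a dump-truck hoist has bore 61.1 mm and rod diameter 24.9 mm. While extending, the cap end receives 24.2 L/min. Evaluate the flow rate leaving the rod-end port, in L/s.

Q_out ≈ 0.336 L/s

Cap-side area A_cap = π/4 × (61.1 mm)² = 2932 mm^2
Rod-side annular area A_ann = π/4 × (61.1² − 24.9²) = 2445 mm^2
Piston speed v = Q_in/A_cap; rod-end outflow Q_out = v × A_ann = Q_in × A_ann/A_cap.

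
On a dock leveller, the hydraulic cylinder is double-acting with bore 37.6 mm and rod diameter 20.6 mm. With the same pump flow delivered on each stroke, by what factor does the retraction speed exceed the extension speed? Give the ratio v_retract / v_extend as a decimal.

Cap-side area A_cap = π/4 × (37.6 mm)² = 1110 mm^2
Rod-side annular area A_ann = π/4 × (37.6² − 20.6²) = 777.1 mm^2
For equal Q, v ∝ 1/A, so v_ret/v_ext = A_cap/A_ann.

v_ret/v_ext ≈ 1.43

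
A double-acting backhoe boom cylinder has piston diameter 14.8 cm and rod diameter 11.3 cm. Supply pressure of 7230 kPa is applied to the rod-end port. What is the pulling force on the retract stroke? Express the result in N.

Rod-side annular area A_ann = π/4 × (14.8² − 11.3²) = 71.75 cm^2
On retraction the pressure acts on the annular area (bore minus rod).
F = P × A_ann

F ≈ 51900 N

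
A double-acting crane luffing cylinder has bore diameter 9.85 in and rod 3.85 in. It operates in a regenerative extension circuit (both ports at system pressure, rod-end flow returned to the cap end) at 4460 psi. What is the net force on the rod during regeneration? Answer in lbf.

With equal pressure on both faces, forces on the annular region cancel; the net push is pressure × rod cross-section.
Rod cross-section A_rod = π/4 × (3.85 in)² = 11.64 in^2
F = P × A_rod

F ≈ 51900 lbf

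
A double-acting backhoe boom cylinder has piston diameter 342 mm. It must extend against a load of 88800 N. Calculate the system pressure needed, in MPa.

Cap-side area A_cap = π/4 × (342 mm)² = 91860 mm^2
P = F / A = 88800 N / A

P ≈ 0.967 MPa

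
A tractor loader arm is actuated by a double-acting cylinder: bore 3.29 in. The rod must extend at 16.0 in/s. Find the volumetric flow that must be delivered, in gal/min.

Cap-side area A_cap = π/4 × (3.29 in)² = 8.501 in^2
Q = A × v

Q ≈ 35.3 gal/min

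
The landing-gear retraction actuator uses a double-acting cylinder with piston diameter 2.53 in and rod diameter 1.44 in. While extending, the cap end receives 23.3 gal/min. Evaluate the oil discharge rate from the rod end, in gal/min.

Cap-side area A_cap = π/4 × (2.53 in)² = 5.027 in^2
Rod-side annular area A_ann = π/4 × (2.53² − 1.44²) = 3.399 in^2
Piston speed v = Q_in/A_cap; rod-end outflow Q_out = v × A_ann = Q_in × A_ann/A_cap.

Q_out ≈ 15.8 gal/min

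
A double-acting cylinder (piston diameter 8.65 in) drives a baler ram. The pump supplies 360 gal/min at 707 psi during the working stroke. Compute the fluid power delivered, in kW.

W ≈ 111 kW

Hydraulic power = P × Q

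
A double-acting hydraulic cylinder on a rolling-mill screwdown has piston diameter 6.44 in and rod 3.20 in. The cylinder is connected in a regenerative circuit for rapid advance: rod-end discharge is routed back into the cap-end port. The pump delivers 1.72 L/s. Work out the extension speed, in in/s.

In regeneration the rod-end outflow joins the pump flow into the cap end, so the net volume the pump must supply per unit advance equals the rod cross-section area.
Rod cross-section A_rod = π/4 × (3.20 in)² = 8.042 in^2
v = Q_pump / A_rod

v ≈ 13.1 in/s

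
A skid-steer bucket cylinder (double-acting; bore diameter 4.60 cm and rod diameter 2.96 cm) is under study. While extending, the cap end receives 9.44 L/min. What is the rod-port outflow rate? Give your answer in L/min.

Q_out ≈ 5.53 L/min

Cap-side area A_cap = π/4 × (4.60 cm)² = 16.62 cm^2
Rod-side annular area A_ann = π/4 × (4.60² − 2.96²) = 9.738 cm^2
Piston speed v = Q_in/A_cap; rod-end outflow Q_out = v × A_ann = Q_in × A_ann/A_cap.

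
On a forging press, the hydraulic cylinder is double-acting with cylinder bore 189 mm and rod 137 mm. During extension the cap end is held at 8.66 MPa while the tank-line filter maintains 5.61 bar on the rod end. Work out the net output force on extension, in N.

Cap-side area A_cap = π/4 × (189 mm)² = 28060 mm^2
Rod-side annular area A_ann = π/4 × (189² − 137²) = 13310 mm^2
Net thrust = P_cap·A_cap − P_rod·A_ann = 2.430e5 N − 7469 N

F ≈ 2.35e5 N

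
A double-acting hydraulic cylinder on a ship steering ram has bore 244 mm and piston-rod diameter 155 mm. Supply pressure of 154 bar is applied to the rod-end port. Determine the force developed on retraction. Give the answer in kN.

Rod-side annular area A_ann = π/4 × (244² − 155²) = 27890 mm^2
On retraction the pressure acts on the annular area (bore minus rod).
F = P × A_ann

F ≈ 430 kN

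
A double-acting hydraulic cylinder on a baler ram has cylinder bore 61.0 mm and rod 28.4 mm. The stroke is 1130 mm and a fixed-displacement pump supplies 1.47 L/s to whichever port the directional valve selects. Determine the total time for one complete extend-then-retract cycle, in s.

t ≈ 4.01 s

Cap-side area A_cap = π/4 × (61.0 mm)² = 2922 mm^2
Rod-side annular area A_ann = π/4 × (61.0² − 28.4²) = 2289 mm^2
t_ext = A_cap·L/Q = 2.247 s
t_ret = A_ann·L/Q = 1.760 s
t_cycle = t_ext + t_ret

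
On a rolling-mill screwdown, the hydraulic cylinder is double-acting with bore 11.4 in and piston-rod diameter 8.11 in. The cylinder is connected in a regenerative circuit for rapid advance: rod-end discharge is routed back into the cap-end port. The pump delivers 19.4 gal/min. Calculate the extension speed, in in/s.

In regeneration the rod-end outflow joins the pump flow into the cap end, so the net volume the pump must supply per unit advance equals the rod cross-section area.
Rod cross-section A_rod = π/4 × (8.11 in)² = 51.66 in^2
v = Q_pump / A_rod

v ≈ 1.45 in/s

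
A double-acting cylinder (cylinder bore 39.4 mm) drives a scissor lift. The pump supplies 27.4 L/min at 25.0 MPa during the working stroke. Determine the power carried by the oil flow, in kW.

W ≈ 11.4 kW

Hydraulic power = P × Q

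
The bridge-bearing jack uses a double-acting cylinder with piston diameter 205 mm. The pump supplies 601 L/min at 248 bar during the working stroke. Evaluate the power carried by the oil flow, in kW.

W ≈ 248 kW

Hydraulic power = P × Q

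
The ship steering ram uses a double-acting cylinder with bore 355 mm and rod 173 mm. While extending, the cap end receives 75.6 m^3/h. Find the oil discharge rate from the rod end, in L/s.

Q_out ≈ 16.0 L/s

Cap-side area A_cap = π/4 × (355 mm)² = 98980 mm^2
Rod-side annular area A_ann = π/4 × (355² − 173²) = 75470 mm^2
Piston speed v = Q_in/A_cap; rod-end outflow Q_out = v × A_ann = Q_in × A_ann/A_cap.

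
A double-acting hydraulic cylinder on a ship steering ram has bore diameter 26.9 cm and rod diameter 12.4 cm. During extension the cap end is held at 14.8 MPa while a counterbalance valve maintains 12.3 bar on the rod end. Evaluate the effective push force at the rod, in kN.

Cap-side area A_cap = π/4 × (26.9 cm)² = 568.3 cm^2
Rod-side annular area A_ann = π/4 × (26.9² − 12.4²) = 447.6 cm^2
Net thrust = P_cap·A_cap − P_rod·A_ann = 841.1 kN − 55.05 kN

F ≈ 786 kN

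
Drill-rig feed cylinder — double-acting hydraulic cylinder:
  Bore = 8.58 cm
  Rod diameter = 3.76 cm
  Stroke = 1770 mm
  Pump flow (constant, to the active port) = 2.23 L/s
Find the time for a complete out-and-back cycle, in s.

Cap-side area A_cap = π/4 × (8.58 cm)² = 57.82 cm^2
Rod-side annular area A_ann = π/4 × (8.58² − 3.76²) = 46.71 cm^2
t_ext = A_cap·L/Q = 4.589 s
t_ret = A_ann·L/Q = 3.708 s
t_cycle = t_ext + t_ret

t ≈ 8.30 s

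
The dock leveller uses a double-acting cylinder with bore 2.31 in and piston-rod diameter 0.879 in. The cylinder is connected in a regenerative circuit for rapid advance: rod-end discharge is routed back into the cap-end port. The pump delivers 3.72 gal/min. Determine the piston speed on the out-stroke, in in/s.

In regeneration the rod-end outflow joins the pump flow into the cap end, so the net volume the pump must supply per unit advance equals the rod cross-section area.
Rod cross-section A_rod = π/4 × (0.879 in)² = 0.6068 in^2
v = Q_pump / A_rod

v ≈ 23.6 in/s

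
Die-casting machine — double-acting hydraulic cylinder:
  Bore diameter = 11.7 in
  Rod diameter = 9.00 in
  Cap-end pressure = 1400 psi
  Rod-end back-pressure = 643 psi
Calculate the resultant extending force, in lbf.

Cap-side area A_cap = π/4 × (11.7 in)² = 107.5 in^2
Rod-side annular area A_ann = π/4 × (11.7² − 9.00²) = 43.90 in^2
Net thrust = P_cap·A_cap − P_rod·A_ann = 1.505e5 lbf − 28230 lbf

F ≈ 1.22e5 lbf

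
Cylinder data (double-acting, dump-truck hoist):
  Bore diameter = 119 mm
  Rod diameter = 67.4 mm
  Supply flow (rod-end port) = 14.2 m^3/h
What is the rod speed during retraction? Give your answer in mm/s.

v ≈ 522 mm/s

Rod-side annular area A_ann = π/4 × (119² − 67.4²) = 7554 mm^2
Flow into the rod-end port fills the annular volume.
v = Q / A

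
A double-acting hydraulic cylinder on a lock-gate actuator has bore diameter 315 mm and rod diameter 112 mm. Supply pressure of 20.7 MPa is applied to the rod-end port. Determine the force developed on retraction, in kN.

Rod-side annular area A_ann = π/4 × (315² − 112²) = 68080 mm^2
On retraction the pressure acts on the annular area (bore minus rod).
F = P × A_ann

F ≈ 1410 kN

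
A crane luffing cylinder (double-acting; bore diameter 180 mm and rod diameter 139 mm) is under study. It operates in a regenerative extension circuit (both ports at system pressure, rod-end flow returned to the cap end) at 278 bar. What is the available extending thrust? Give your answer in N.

F ≈ 4.22e5 N

With equal pressure on both faces, forces on the annular region cancel; the net push is pressure × rod cross-section.
Rod cross-section A_rod = π/4 × (139 mm)² = 15170 mm^2
F = P × A_rod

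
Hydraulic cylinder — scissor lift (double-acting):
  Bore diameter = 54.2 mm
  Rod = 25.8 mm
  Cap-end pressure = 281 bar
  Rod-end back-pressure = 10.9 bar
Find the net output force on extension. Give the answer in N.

Cap-side area A_cap = π/4 × (54.2 mm)² = 2307 mm^2
Rod-side annular area A_ann = π/4 × (54.2² − 25.8²) = 1784 mm^2
Net thrust = P_cap·A_cap − P_rod·A_ann = 64830 N − 1945 N

F ≈ 62900 N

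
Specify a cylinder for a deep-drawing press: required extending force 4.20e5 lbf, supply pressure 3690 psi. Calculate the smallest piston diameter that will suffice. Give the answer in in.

Extension force acts on the full piston face: F = P × (π/4)D².
D = √(4F / (πP)) = √(4 × 4.20e5 lbf / (π × 3690 psi))

D ≈ 12.0 in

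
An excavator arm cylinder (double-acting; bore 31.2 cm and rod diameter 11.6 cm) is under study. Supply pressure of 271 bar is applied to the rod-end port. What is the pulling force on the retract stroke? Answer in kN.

Rod-side annular area A_ann = π/4 × (31.2² − 11.6²) = 658.9 cm^2
On retraction the pressure acts on the annular area (bore minus rod).
F = P × A_ann

F ≈ 1790 kN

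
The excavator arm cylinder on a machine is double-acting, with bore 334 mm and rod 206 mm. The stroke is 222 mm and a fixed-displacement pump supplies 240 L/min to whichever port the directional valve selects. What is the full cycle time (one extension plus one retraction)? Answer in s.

t ≈ 7.88 s

Cap-side area A_cap = π/4 × (334 mm)² = 87620 mm^2
Rod-side annular area A_ann = π/4 × (334² − 206²) = 54290 mm^2
t_ext = A_cap·L/Q = 4.863 s
t_ret = A_ann·L/Q = 3.013 s
t_cycle = t_ext + t_ret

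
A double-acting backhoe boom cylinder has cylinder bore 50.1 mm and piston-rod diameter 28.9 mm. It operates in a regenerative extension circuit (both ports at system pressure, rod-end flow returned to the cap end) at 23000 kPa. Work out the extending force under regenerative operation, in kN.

With equal pressure on both faces, forces on the annular region cancel; the net push is pressure × rod cross-section.
Rod cross-section A_rod = π/4 × (28.9 mm)² = 656.0 mm^2
F = P × A_rod

F ≈ 15.1 kN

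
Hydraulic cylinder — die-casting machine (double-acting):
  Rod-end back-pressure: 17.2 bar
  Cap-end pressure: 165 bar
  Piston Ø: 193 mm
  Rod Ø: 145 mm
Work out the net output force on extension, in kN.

F ≈ 461 kN

Cap-side area A_cap = π/4 × (193 mm)² = 29260 mm^2
Rod-side annular area A_ann = π/4 × (193² − 145²) = 12740 mm^2
Net thrust = P_cap·A_cap − P_rod·A_ann = 482.7 kN − 21.92 kN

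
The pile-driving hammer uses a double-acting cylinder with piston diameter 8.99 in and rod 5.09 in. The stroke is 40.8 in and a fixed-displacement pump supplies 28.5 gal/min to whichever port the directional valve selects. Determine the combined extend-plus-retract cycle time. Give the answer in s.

t ≈ 39.6 s

Cap-side area A_cap = π/4 × (8.99 in)² = 63.48 in^2
Rod-side annular area A_ann = π/4 × (8.99² − 5.09²) = 43.13 in^2
t_ext = A_cap·L/Q = 23.60 s
t_ret = A_ann·L/Q = 16.04 s
t_cycle = t_ext + t_ret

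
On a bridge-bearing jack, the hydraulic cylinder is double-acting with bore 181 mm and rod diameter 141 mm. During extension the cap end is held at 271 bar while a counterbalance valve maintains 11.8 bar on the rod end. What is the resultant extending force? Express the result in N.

F ≈ 6.85e5 N

Cap-side area A_cap = π/4 × (181 mm)² = 25730 mm^2
Rod-side annular area A_ann = π/4 × (181² − 141²) = 10120 mm^2
Net thrust = P_cap·A_cap − P_rod·A_ann = 6.973e5 N − 11940 N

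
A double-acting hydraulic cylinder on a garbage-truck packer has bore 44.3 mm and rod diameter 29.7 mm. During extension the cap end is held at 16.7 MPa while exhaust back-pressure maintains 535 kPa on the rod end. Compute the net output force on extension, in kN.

Cap-side area A_cap = π/4 × (44.3 mm)² = 1541 mm^2
Rod-side annular area A_ann = π/4 × (44.3² − 29.7²) = 848.5 mm^2
Net thrust = P_cap·A_cap − P_rod·A_ann = 25.74 kN − 0.4540 kN

F ≈ 25.3 kN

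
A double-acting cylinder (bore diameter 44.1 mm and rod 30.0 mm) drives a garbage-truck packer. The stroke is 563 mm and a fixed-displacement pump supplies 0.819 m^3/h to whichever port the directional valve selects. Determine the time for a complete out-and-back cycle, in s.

t ≈ 5.81 s

Cap-side area A_cap = π/4 × (44.1 mm)² = 1527 mm^2
Rod-side annular area A_ann = π/4 × (44.1² − 30.0²) = 820.6 mm^2
t_ext = A_cap·L/Q = 3.780 s
t_ret = A_ann·L/Q = 2.031 s
t_cycle = t_ext + t_ret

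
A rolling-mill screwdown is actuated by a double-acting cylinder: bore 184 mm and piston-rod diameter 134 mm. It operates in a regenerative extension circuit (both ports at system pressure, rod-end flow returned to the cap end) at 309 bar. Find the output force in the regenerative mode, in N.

F ≈ 4.36e5 N

With equal pressure on both faces, forces on the annular region cancel; the net push is pressure × rod cross-section.
Rod cross-section A_rod = π/4 × (134 mm)² = 14100 mm^2
F = P × A_rod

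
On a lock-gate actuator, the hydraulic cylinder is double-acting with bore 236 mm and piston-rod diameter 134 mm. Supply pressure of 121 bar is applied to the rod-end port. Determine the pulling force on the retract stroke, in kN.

Rod-side annular area A_ann = π/4 × (236² − 134²) = 29640 mm^2
On retraction the pressure acts on the annular area (bore minus rod).
F = P × A_ann

F ≈ 359 kN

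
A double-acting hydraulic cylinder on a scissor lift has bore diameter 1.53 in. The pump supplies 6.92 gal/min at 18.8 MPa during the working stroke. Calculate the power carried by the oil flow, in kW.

W ≈ 8.21 kW

Hydraulic power = P × Q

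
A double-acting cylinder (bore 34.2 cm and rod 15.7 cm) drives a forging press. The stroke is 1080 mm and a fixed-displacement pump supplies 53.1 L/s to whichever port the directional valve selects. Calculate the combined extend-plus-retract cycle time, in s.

t ≈ 3.34 s

Cap-side area A_cap = π/4 × (34.2 cm)² = 918.6 cm^2
Rod-side annular area A_ann = π/4 × (34.2² − 15.7²) = 725.0 cm^2
t_ext = A_cap·L/Q = 1.868 s
t_ret = A_ann·L/Q = 1.475 s
t_cycle = t_ext + t_ret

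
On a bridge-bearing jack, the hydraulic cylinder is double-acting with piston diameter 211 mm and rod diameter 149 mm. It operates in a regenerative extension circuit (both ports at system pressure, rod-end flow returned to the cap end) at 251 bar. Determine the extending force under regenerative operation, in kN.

F ≈ 438 kN

With equal pressure on both faces, forces on the annular region cancel; the net push is pressure × rod cross-section.
Rod cross-section A_rod = π/4 × (149 mm)² = 17440 mm^2
F = P × A_rod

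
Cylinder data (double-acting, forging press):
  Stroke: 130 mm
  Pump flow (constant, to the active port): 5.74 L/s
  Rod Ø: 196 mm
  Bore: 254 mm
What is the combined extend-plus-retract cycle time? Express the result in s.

t ≈ 1.61 s

Cap-side area A_cap = π/4 × (254 mm)² = 50670 mm^2
Rod-side annular area A_ann = π/4 × (254² − 196²) = 20500 mm^2
t_ext = A_cap·L/Q = 1.148 s
t_ret = A_ann·L/Q = 0.4643 s
t_cycle = t_ext + t_ret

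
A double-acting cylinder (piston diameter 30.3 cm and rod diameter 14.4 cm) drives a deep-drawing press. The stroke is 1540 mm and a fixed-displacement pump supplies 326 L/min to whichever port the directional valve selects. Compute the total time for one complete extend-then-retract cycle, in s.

t ≈ 36.3 s

Cap-side area A_cap = π/4 × (30.3 cm)² = 721.1 cm^2
Rod-side annular area A_ann = π/4 × (30.3² − 14.4²) = 558.2 cm^2
t_ext = A_cap·L/Q = 20.44 s
t_ret = A_ann·L/Q = 15.82 s
t_cycle = t_ext + t_ret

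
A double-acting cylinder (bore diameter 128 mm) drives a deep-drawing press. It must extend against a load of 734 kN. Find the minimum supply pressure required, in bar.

P ≈ 570 bar

Cap-side area A_cap = π/4 × (128 mm)² = 12870 mm^2
P = F / A = 734 kN / A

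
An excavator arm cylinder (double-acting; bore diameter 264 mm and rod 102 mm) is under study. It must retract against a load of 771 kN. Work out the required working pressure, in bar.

Rod-side annular area A_ann = π/4 × (264² − 102²) = 46570 mm^2
Retraction: pressure acts on the annular area.
P = F / A = 771 kN / A

P ≈ 166 bar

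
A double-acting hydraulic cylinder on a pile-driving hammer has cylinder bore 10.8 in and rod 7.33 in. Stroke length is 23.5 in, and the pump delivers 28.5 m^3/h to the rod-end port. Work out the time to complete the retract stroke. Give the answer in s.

Rod-side annular area A_ann = π/4 × (10.8² − 7.33²) = 49.41 in^2
Swept volume V = A × L; t = V / Q = A·L / Q

t ≈ 2.40 s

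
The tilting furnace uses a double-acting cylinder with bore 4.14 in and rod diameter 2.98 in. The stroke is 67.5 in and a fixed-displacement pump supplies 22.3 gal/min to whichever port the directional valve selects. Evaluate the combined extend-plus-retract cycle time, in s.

t ≈ 15.7 s

Cap-side area A_cap = π/4 × (4.14 in)² = 13.46 in^2
Rod-side annular area A_ann = π/4 × (4.14² − 2.98²) = 6.487 in^2
t_ext = A_cap·L/Q = 10.58 s
t_ret = A_ann·L/Q = 5.100 s
t_cycle = t_ext + t_ret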